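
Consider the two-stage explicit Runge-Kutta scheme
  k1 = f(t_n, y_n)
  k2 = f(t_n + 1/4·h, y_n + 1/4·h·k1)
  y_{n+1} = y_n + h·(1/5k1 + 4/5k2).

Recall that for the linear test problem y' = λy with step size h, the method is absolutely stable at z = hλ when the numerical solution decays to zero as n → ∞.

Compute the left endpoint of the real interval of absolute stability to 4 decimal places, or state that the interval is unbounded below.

z* = -5.0000.

With y'=λy (z=hλ):
  k1=λy_n ⇒ h·k1=z·y_n;  k2=λ(1+1/4z)y_n ⇒ h·k2=z(1+1/4z)y_n
  y_{n+1}/y_n = 1 + 1/5z + 4/5z(1+1/4z) = 1 + z + 1/5z²
  ⇒ R(z) = 1 + z + 1/5z².

Find x<0 with |R(x)|<1.
x=-0.3: |R|=0.7180
R=1: x+1/5x²=0 ⇒ x=−5=-5.0000; min R=1−1/(4·1/5)=-0.2500>−1
Confirm numerically:
  x=-4.564: |R|=0.60202 <1
  x=-4.438: |R|=0.50117 <1
  x=-3.012: |R|=0.19757 <1
  x=-2.305: |R|=0.24239 <1
  x=-5.351: |R|=1.37564 >1
  x=-5.264: |R|=1.27794 >1
  x=-5.074: |R|=1.07510 >1
Interval (-5.0000, 0).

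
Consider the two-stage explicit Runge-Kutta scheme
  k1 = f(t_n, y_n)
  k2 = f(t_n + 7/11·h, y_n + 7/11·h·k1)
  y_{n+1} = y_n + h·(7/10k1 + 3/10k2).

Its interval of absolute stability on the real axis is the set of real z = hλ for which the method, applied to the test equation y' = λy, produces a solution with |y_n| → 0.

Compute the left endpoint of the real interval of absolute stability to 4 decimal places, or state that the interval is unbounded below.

Set f=λy, z=hλ:
  k1=λy_n ⇒ h·k1=z·y_n;  k2=λ(1+7/11z)y_n ⇒ h·k2=z(1+7/11z)y_n
  y_{n+1}/y_n = 1 + 7/10z + 3/10z(1+7/11z) = 1 + z + 21/110z²
  so R(z) = 1 + z + 21/110z².

Need |R(x)|<1, x<0.
x=-0.78: |R|=0.3361
R=1: x+21/110x²=0 ⇒ x=−110/21=-5.2381; min R=1−1/(4·21/110)=-0.3095>−1
Confirm numerically:
  x=-4.106: |R|=0.11258 <1
  x=-4.002: |R|=0.05560 <1
  x=-3.916: |R|=0.01160 <1
  x=-5.695: |R|=1.49676 >1
  x=-5.422: |R|=1.19036 >1
  x=-5.276: |R|=1.03818 >1
Interval (-5.2381, 0).

left endpoint -5.2381.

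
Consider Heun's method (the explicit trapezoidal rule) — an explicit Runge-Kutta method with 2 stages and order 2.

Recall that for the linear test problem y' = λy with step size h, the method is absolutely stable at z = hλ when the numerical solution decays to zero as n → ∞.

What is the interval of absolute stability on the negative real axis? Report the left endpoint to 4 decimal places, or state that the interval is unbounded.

z∈(-2.0000,0).

Test eqn y'=λy, z=hλ:
  order 2, 2-stage ⇒ R(z)=1+z+z^2/2
  (e.g. R(-1.6)=0.68000, |R|=0.68000)

Need |R(x)|<1, x<0.
x=-1.6: |R|=0.6800
|R(-1.83)|=0.8445 |R(-1.71)|=0.7520 |R(-1.17)|=0.5144
Bisect:
  x_lo=-2.4980 |R|=1.6220  x_hi=-0.2746 |R|=0.7631
  mid=-1.38632 |R|=0.57462 →hi
  mid=-1.94216 |R|=0.94383 →hi
  mid=-2.22008 |R|=1.24430 →lo
  mid=-2.08112 |R|=1.08441 →lo
  mid=-2.01164 |R|=1.01171 →lo
  mid=-1.97690 |R|=0.97717 →hi
  mid=-1.99427 |R|=0.99429 →hi
  mid=-2.00296 |R|=1.00296 →lo
  mid=-1.99861 |R|=0.99861 →hi
  ...
  [-2.00011,-1.99997] ⇒ x*=-2.0000
Interval (-2.0000, 0).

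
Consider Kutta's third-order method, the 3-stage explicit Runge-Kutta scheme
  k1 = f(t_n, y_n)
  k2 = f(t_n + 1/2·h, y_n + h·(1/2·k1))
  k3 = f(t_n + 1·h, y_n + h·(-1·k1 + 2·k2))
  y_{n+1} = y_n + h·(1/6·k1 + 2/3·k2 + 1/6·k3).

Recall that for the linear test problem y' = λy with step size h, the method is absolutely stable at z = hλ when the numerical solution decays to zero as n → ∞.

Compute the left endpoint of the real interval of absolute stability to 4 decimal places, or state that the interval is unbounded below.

With y'=λy (z=hλ):
  order 3, 3-stage ⇒ R(z)=1+z+z^2/2+z^3/6
  (e.g. R(-0.83)=0.41915, |R|=0.41915)

Need |R(x)|<1, x<0.
x=-0.83: |R|=0.4192
|R(-2.63)|=1.2035 |R(-2.19)|=0.5425 |R(-0.85)|=0.4089
Bisect:
  x_lo=-3.1131 |R|=2.2958  x_hi=-0.1685 |R|=0.8449
  mid=-1.64078 |R|=0.03091 →hi
  mid=-2.37694 |R|=0.79025 →hi
  mid=-2.74503 |R|=1.42481 →lo
  mid=-2.56099 |R|=1.08109 →lo
  mid=-2.46896 |R|=0.92945 →hi
  mid=-2.51497 |R|=1.00367 →lo
  mid=-2.49197 |R|=0.96617 →hi
  mid=-2.50347 |R|=0.98482 →hi
  ...
  [-2.51282,-2.51264] ⇒ x*=-2.5127
Stable set (-2.5127, 0).

left endpoint -2.5127.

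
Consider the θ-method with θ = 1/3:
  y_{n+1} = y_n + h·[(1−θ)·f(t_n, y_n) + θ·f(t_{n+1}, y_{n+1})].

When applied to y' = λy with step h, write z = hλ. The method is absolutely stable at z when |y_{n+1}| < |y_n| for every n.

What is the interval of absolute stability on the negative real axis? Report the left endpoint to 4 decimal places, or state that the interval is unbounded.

(-6.0000, 0).

With y'=λy (z=hλ):
  y_{n+1} = y_n + z·[2/3·y_n + 1/3·y_{n+1}] ⇒ (1 − 1/3z)y_{n+1} = (1 + 2/3z)y_n
  ⇒ R(z) = (1 + 2/3z)/(1 − 1/3z).

Need |R(x)|<1, x<0.
x=-0.52: |R|=0.5568
R=−1: 1+2/3x = −1+1/3x ⇒ -1/3x=2 ⇒ x=2/(-1/3)=-6.0000
Confirm numerically:
  x=-5.738: |R|=0.97002 <1
  x=-4.632: |R|=0.82075 <1
  x=-3.731: |R|=0.66290 <1
  x=-3.464: |R|=0.60767 <1
  x=-6.316: |R|=1.03392 >1
  x=-6.196: |R|=1.02131 >1
  x=-6.158: |R|=1.01725 >1
Stable set (-6.0000, 0).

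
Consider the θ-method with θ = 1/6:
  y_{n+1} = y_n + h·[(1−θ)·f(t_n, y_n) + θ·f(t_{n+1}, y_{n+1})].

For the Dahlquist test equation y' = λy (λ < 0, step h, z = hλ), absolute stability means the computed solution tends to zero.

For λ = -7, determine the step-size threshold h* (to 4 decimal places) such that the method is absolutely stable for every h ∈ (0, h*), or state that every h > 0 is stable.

Set f=λy, z=hλ:
  y_{n+1} = y_n + z·[5/6·y_n + 1/6·y_{n+1}] ⇒ (1 − 1/6z)y_{n+1} = (1 + 5/6z)y_n
  Hence R(z) = (1 + 5/6z)/(1 − 1/6z).

Find x<0 with |R(x)|<1.
x=-0.98: |R|=0.1576
R=−1: 1+5/6x = −1+1/6x ⇒ -2/3x=2 ⇒ x=2/(-2/3)=-3.0000
Confirm numerically:
  x=-2.899: |R|=0.95460 <1
  x=-2.648: |R|=0.83719 <1
  x=-2.143: |R|=0.57902 <1
  x=-1.256: |R|=0.03859 <1
  x=-3.559: |R|=1.23392 >1
  x=-3.265: |R|=1.11441 >1
So |R|<1 on (-3.0000, 0).

(-3.0000,0); λ=-7 ⇒ h* = (3)/7 = 0.4286.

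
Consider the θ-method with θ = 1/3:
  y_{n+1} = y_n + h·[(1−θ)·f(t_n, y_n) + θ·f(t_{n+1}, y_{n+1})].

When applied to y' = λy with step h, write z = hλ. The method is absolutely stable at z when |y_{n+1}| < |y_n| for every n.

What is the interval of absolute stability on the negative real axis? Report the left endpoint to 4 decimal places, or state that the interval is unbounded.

Set f=λy, z=hλ:
  y_{n+1} = y_n + z·[2/3·y_n + 1/3·y_{n+1}] ⇒ (1 − 1/3z)y_{n+1} = (1 + 2/3z)y_n
  R(z) = (1 + 2/3z)/(1 − 1/3z).

Find x<0 with |R(x)|<1.
x=-1.65: |R|=0.0645
R=−1: 1+2/3x = −1+1/3x ⇒ -1/3x=2 ⇒ x=2/(-1/3)=-6.0000
Confirm numerically:
  x=-5.840: |R|=0.98190 <1
  x=-5.745: |R|=0.97084 <1
  x=-4.738: |R|=0.83691 <1
  x=-6.501: |R|=1.05273 >1
  x=-6.288: |R|=1.03101 >1
  x=-6.273: |R|=1.02944 >1
So |R|<1 on (-6.0000, 0).

z∈(-6.0000,0).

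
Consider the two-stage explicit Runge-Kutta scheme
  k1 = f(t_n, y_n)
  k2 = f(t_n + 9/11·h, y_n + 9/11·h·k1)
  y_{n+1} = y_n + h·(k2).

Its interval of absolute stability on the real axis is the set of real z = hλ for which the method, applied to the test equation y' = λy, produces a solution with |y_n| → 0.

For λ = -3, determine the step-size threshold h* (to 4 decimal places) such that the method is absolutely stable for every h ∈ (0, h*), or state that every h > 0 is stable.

Test eqn y'=λy, z=hλ:
  k1=λy_n ⇒ h·k1=z·y_n;  k2=λ(1+9/11z)y_n ⇒ h·k2=z(1+9/11z)y_n
  y_{n+1}/y_n = 1 + z(1+9/11z) = 1 + z + 9/11z²
  Hence R(z) = 1 + z + 9/11z².

Solve |R(x)|<1 on ℝ⁻.
x=-1.04: |R|=0.8449
R=1: x+9/11x²=0 ⇒ x=−11/9=-1.2222; min R=1−1/(4·9/11)=0.6944>−1
Confirm numerically:
  x=-0.918: |R|=0.77150 <1
  x=-0.749: |R|=0.71000 <1
  x=-0.516: |R|=0.70185 <1
  x=-1.817: |R|=1.88422 >1
  x=-1.460: |R|=1.28404 >1
  x=-1.352: |R|=1.14356 >1
So |R|<1 on (-1.2222, 0).

(-1.2222,0); λ=-3 ⇒ h* = (11/9)/3 = 0.4074.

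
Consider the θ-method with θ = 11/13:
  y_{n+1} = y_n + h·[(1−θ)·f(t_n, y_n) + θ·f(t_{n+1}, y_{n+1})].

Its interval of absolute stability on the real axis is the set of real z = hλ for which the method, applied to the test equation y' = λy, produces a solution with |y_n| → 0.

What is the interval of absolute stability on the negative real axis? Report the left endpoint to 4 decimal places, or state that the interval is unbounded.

On y'=λy, z=hλ:
  y_{n+1} = y_n + z·[2/13·y_n + 11/13·y_{n+1}] ⇒ (1 − 11/13z)y_{n+1} = (1 + 2/13z)y_n
  Hence R(z) = (1 + 2/13z)/(1 − 11/13z).

Find x<0 with |R(x)|<1.
x=-1.74: |R|=0.2962
x=-2: |R|=0.2571
x=-10: |R|=0.0569
x=-100: |R|=0.1680
θ=11/13≥1/2 ⇒ |1+2/13x|<|1−11/13x| ∀x<0 ⇒ unbounded interval.

unbounded; (−∞, 0).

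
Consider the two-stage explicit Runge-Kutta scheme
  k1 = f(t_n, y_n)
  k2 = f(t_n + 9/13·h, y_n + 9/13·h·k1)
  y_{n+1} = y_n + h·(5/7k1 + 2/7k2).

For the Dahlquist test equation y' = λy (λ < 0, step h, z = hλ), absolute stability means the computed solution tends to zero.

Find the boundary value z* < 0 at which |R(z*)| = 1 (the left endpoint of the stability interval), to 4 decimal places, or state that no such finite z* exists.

left endpoint -5.0556.

On y'=λy, z=hλ:
  k1=λy_n ⇒ h·k1=z·y_n;  k2=λ(1+9/13z)y_n ⇒ h·k2=z(1+9/13z)y_n
  y_{n+1}/y_n = 1 + 5/7z + 2/7z(1+9/13z) = 1 + z + 18/91z²
  R(z) = 1 + z + 18/91z².

Boundary: |R(x)|=1, x<0.
x=-1.06: |R|=0.1623
R=1: x+18/91x²=0 ⇒ x=−91/18=-5.0556; min R=1−1/(4·18/91)=-0.2639>−1
Confirm numerically:
  x=-3.803: |R|=0.05778 <1
  x=-3.800: |R|=0.05626 <1
  x=-2.657: |R|=0.26059 <1
  x=-2.133: |R|=0.23306 <1
  x=-5.425: |R|=1.39644 >1
  x=-5.275: |R|=1.22897 >1
  x=-5.159: |R|=1.10556 >1
Stable set (-5.0556, 0).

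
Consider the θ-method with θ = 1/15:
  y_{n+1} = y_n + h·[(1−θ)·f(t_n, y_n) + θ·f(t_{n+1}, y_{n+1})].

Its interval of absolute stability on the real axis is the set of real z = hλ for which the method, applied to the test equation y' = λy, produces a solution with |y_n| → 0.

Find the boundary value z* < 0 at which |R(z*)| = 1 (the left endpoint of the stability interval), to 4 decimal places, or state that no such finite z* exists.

left endpoint -2.3077.

Set f=λy, z=hλ:
  y_{n+1} = y_n + z·[14/15·y_n + 1/15·y_{n+1}] ⇒ (1 − 1/15z)y_{n+1} = (1 + 14/15z)y_n
  so R(z) = (1 + 14/15z)/(1 − 1/15z).

Find x<0 with |R(x)|<1.
x=-1.78: |R|=0.5912
R=−1: 1+14/15x = −1+1/15x ⇒ -13/15x=2 ⇒ x=2/(-13/15)=-2.3077
Confirm numerically:
  x=-1.728: |R|=0.54950 <1
  x=-1.335: |R|=0.22590 <1
  x=-1.298: |R|=0.19463 <1
  x=-1.019: |R|=0.04582 <1
  x=-2.853: |R|=1.39708 >1
  x=-2.670: |R|=1.26655 >1
  x=-2.403: |R|=1.07119 >1
So |R|<1 on (-2.3077, 0).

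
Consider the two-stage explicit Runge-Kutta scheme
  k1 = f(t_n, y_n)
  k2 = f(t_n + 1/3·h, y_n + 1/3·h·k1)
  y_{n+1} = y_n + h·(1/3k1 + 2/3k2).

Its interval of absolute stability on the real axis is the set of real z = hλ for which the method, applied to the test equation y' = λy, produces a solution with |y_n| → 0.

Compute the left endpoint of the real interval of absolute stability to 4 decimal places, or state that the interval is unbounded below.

z* = -4.5000.

On y'=λy, z=hλ:
  k1=λy_n ⇒ h·k1=z·y_n;  k2=λ(1+1/3z)y_n ⇒ h·k2=z(1+1/3z)y_n
  y_{n+1}/y_n = 1 + 1/3z + 2/3z(1+1/3z) = 1 + z + 2/9z²
  Hence R(z) = 1 + z + 2/9z².

Solve |R(x)|<1 on ℝ⁻.
x=-1.31: |R|=0.0714
R=1: x+2/9x²=0 ⇒ x=−9/2=-4.5000; min R=1−1/(4·2/9)=-0.1250>−1
Confirm numerically:
  x=-4.129: |R|=0.65959 <1
  x=-2.973: |R|=0.00884 <1
  x=-2.360: |R|=0.12231 <1
  x=-4.887: |R|=1.42028 >1
  x=-4.868: |R|=1.39809 >1
  x=-4.864: |R|=1.39344 >1
So |R|<1 on (-4.5000, 0).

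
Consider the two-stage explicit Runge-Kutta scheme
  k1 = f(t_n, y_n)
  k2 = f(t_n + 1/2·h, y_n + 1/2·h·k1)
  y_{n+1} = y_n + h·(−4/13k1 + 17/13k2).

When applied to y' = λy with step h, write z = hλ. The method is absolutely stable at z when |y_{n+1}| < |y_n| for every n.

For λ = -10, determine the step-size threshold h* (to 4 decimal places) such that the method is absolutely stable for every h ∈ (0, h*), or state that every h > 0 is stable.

(-1.5294,0); λ=-10 ⇒ h* = (26/17)/10 = 0.1529.

On y'=λy, z=hλ:
  k1=λy_n ⇒ h·k1=z·y_n;  k2=λ(1+1/2z)y_n ⇒ h·k2=z(1+1/2z)y_n
  y_{n+1}/y_n = 1 − 4/13z + 17/13z(1+1/2z) = 1 + z + 17/26z²
  R(z) = 1 + z + 17/26z².

Find x<0 with |R(x)|<1.
x=-1.31: |R|=0.8121
R=1: x+17/26x²=0 ⇒ x=−26/17=-1.5294; min R=1−1/(4·17/26)=0.6176>−1
Confirm numerically:
  x=-1.501: |R|=0.97212 <1
  x=-1.461: |R|=0.93465 <1
  x=-1.436: |R|=0.91229 <1
  x=-1.791: |R|=1.30633 >1
  x=-1.672: |R|=1.15588 >1
  x=-1.556: |R|=1.02705 >1
So |R|<1 on (-1.5294, 0).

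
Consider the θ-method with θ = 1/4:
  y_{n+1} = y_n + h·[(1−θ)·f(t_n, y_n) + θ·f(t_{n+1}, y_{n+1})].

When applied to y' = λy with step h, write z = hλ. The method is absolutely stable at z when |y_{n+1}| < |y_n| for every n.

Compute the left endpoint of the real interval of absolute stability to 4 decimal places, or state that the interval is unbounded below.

On y'=λy, z=hλ:
  y_{n+1} = y_n + z·[3/4·y_n + 1/4·y_{n+1}] ⇒ (1 − 1/4z)y_{n+1} = (1 + 3/4z)y_n
  Hence R(z) = (1 + 3/4z)/(1 − 1/4z).

Solve |R(x)|<1 on ℝ⁻.
x=-1.55: |R|=0.1171
R=−1: 1+3/4x = −1+1/4x ⇒ -1/2x=2 ⇒ x=2/(-1/2)=-4.0000
Confirm numerically:
  x=-3.050: |R|=0.73050 <1
  x=-2.437: |R|=0.51437 <1
  x=-2.255: |R|=0.44205 <1
  x=-4.261: |R|=1.06319 >1
  x=-4.036: |R|=1.00896 >1
So |R|<1 on (-4.0000, 0).

left endpoint -4.0000.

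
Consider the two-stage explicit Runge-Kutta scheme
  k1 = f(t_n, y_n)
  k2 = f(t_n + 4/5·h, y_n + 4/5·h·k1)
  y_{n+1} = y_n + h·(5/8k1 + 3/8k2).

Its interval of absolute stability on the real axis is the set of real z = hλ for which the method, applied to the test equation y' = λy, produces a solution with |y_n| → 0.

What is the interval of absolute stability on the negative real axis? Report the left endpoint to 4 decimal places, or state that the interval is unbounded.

z∈(-3.3333,0).

On y'=λy, z=hλ:
  k1=λy_n ⇒ h·k1=z·y_n;  k2=λ(1+4/5z)y_n ⇒ h·k2=z(1+4/5z)y_n
  y_{n+1}/y_n = 1 + 5/8z + 3/8z(1+4/5z) = 1 + z + 3/10z²
  R(z) = 1 + z + 3/10z².

Boundary: |R(x)|=1, x<0.
x=-0.59: |R|=0.5144
R=1: x+3/10x²=0 ⇒ x=−10/3=-3.3333; min R=1−1/(4·3/10)=0.1667>−1
Confirm numerically:
  x=-3.285: |R|=0.95237 <1
  x=-3.162: |R|=0.83747 <1
  x=-1.779: |R|=0.17045 <1
  x=-3.876: |R|=1.63101 >1
  x=-3.689: |R|=1.39362 >1
Stable set (-3.3333, 0).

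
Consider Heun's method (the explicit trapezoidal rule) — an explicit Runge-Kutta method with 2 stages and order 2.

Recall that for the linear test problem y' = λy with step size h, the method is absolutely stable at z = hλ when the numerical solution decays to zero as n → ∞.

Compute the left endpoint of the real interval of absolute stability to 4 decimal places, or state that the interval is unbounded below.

Set f=λy, z=hλ:
  order 2, 2-stage ⇒ R(z)=1+z+z^2/2
  (e.g. R(-0.68)=0.55120, |R|=0.55120)

Need |R(x)|<1, x<0.
x=-0.68: |R|=0.5512
|R(-1.27)|=0.5364 |R(-1.17)|=0.5144 |R(-1.1)|=0.5050
Bisect:
  x_lo=-2.4051 |R|=1.4872  x_hi=-0.1501 |R|=0.8612
  mid=-1.27759 |R|=0.53853 →hi
  mid=-1.84134 |R|=0.85393 →hi
  mid=-2.12322 |R|=1.13081 →lo
  mid=-1.98228 |R|=0.98244 →hi
  mid=-2.05275 |R|=1.05414 →lo
  mid=-2.01752 |R|=1.01767 →lo
  mid=-1.99990 |R|=0.99990 →hi
  ...
  [-2.00004,-1.99990] ⇒ x*=-2.0000
Interval (-2.0000, 0).

left endpoint -2.0000.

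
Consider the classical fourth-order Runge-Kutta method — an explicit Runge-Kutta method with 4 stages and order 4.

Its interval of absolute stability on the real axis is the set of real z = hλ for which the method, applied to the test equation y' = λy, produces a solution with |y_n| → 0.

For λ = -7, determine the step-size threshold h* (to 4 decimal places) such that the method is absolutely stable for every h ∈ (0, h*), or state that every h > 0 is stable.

Set f=λy, z=hλ:
  order 4, 4-stage ⇒ R(z)=1+z+z^2/2+z^3/6+z^4/24
  (e.g. R(-0.43)=0.65062, |R|=0.65062)

Boundary: |R(x)|=1, x<0.
x=-0.43: |R|=0.6506
|R(-2.24)|=0.4446 |R(-1.83)|=0.2903 |R(-1)|=0.3750
Bisect:
  x_lo=-3.3013 |R|=2.1005  x_hi=-0.1304 |R|=0.8778
  mid=-1.71582 |R|=0.27543 →hi
  mid=-2.50855 |R|=0.65687 →hi
  mid=-2.90491 |R|=1.19585 →lo
  mid=-2.70673 |R|=0.88787 →hi
  mid=-2.80582 |R|=1.03139 →lo
  mid=-2.75628 |R|=0.95713 →hi
  mid=-2.78105 |R|=0.99362 →hi
  mid=-2.79344 |R|=1.01235 →lo
  mid=-2.78724 |R|=1.00294 →lo
  ...
  [-2.78531,-2.78511] ⇒ x*=-2.7853
So |R|<1 on (-2.7853, 0).

(-2.7853,0); λ=-7 ⇒ h* = 0.3979.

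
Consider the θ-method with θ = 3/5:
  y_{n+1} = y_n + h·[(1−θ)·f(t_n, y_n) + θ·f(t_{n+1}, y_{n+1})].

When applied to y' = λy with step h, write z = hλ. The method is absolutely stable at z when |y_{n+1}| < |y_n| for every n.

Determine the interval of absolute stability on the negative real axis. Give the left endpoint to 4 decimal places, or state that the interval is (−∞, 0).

interval (−∞, 0).

Set f=λy, z=hλ:
  y_{n+1} = y_n + z·[2/5·y_n + 3/5·y_{n+1}] ⇒ (1 − 3/5z)y_{n+1} = (1 + 2/5z)y_n
  ⇒ R(z) = (1 + 2/5z)/(1 − 3/5z).

Boundary: |R(x)|=1, x<0.
x=-0.64: |R|=0.5376
x=-2: |R|=0.0909
x=-10: |R|=0.4286
x=-100: |R|=0.6393
θ=3/5≥1/2 ⇒ |1+2/5x|<|1−3/5x| ∀x<0 ⇒ interval (−∞,0).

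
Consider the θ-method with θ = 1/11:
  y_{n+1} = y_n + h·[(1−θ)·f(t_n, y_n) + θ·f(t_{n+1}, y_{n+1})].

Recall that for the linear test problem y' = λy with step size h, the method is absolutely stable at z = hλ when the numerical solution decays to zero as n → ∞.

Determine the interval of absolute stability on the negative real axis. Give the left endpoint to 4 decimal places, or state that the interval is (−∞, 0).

(-2.4444, 0).

On y'=λy, z=hλ:
  y_{n+1} = y_n + z·[10/11·y_n + 1/11·y_{n+1}] ⇒ (1 − 1/11z)y_{n+1} = (1 + 10/11z)y_n
  ⇒ R(z) = (1 + 10/11z)/(1 − 1/11z).

Find x<0 with |R(x)|<1.
x=-1.79: |R|=0.5395
R=−1: 1+10/11x = −1+1/11x ⇒ -9/11x=2 ⇒ x=2/(-9/11)=-2.4444
Confirm numerically:
  x=-1.864: |R|=0.59391 <1
  x=-1.849: |R|=0.58292 <1
  x=-1.706: |R|=0.47694 <1
  x=-1.699: |R|=0.47169 <1
  x=-2.618: |R|=1.11470 >1
  x=-2.597: |R|=1.10098 >1
Interval (-2.4444, 0).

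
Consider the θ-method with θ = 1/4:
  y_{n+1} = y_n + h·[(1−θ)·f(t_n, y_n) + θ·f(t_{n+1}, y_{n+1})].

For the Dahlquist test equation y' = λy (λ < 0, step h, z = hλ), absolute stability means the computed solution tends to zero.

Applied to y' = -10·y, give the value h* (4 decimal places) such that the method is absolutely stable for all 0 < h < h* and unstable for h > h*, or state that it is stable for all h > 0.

With y'=λy (z=hλ):
  y_{n+1} = y_n + z·[3/4·y_n + 1/4·y_{n+1}] ⇒ (1 − 1/4z)y_{n+1} = (1 + 3/4z)y_n
  ⇒ R(z) = (1 + 3/4z)/(1 − 1/4z).

Need |R(x)|<1, x<0.
x=-0.57: |R|=0.5011
R=−1: 1+3/4x = −1+1/4x ⇒ -1/2x=2 ⇒ x=2/(-1/2)=-4.0000
Confirm numerically:
  x=-3.973: |R|=0.99323 <1
  x=-2.865: |R|=0.66934 <1
  x=-1.605: |R|=0.14541 <1
  x=-4.291: |R|=1.07020 >1
  x=-4.271: |R|=1.06553 >1
  x=-4.123: |R|=1.03028 >1
So |R|<1 on (-4.0000, 0).

(-4.0000,0); λ=-10 ⇒ h* = (4)/10 = 0.4000.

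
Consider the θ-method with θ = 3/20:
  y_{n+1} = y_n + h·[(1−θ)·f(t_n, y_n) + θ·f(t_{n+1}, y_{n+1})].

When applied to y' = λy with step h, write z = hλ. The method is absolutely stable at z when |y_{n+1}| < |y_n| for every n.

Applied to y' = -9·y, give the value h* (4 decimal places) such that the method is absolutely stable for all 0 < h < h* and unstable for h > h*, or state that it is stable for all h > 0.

(-2.8571,0); λ=-9 ⇒ h* = (20/7)/9 = 0.3175.

On y'=λy, z=hλ:
  y_{n+1} = y_n + z·[17/20·y_n + 3/20·y_{n+1}] ⇒ (1 − 3/20z)y_{n+1} = (1 + 17/20z)y_n
  so R(z) = (1 + 17/20z)/(1 − 3/20z).

Find x<0 with |R(x)|<1.
x=-0.79: |R|=0.2937
R=−1: 1+17/20x = −1+3/20x ⇒ -7/10x=2 ⇒ x=2/(-7/10)=-2.8571
Confirm numerically:
  x=-2.359: |R|=0.74244 <1
  x=-1.982: |R|=0.52779 <1
  x=-1.379: |R|=0.14264 <1
  x=-3.153: |R|=1.14060 >1
  x=-2.952: |R|=1.04602 >1
Stable set (-2.8571, 0).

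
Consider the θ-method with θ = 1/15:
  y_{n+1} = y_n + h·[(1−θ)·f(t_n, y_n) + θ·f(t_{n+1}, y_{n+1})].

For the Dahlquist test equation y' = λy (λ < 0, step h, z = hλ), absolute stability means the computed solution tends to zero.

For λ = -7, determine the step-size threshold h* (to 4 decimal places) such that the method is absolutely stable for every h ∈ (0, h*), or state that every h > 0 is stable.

(-2.3077,0); λ=-7 ⇒ h* = (30/13)/7 = 0.3297.

On y'=λy, z=hλ:
  y_{n+1} = y_n + z·[14/15·y_n + 1/15·y_{n+1}] ⇒ (1 − 1/15z)y_{n+1} = (1 + 14/15z)y_n
  ⇒ R(z) = (1 + 14/15z)/(1 − 1/15z).

Find x<0 with |R(x)|<1.
x=-1.33: |R|=0.2217
R=−1: 1+14/15x = −1+1/15x ⇒ -13/15x=2 ⇒ x=2/(-13/15)=-2.3077
Confirm numerically:
  x=-1.906: |R|=0.69112 <1
  x=-1.314: |R|=0.20816 <1
  x=-1.013: |R|=0.05108 <1
  x=-2.646: |R|=1.24923 >1
  x=-2.482: |R|=1.12962 >1
  x=-2.479: |R|=1.12741 >1
Interval (-2.3077, 0).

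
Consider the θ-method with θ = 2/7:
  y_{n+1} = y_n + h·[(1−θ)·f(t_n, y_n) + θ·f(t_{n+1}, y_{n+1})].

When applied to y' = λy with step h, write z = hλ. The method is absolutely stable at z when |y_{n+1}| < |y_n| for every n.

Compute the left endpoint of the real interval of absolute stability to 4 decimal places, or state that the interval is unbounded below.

On y'=λy, z=hλ:
  y_{n+1} = y_n + z·[5/7·y_n + 2/7·y_{n+1}] ⇒ (1 − 2/7z)y_{n+1} = (1 + 5/7z)y_n
  R(z) = (1 + 5/7z)/(1 − 2/7z).

Need |R(x)|<1, x<0.
x=-1.02: |R|=0.2102
R=−1: 1+5/7x = −1+2/7x ⇒ -3/7x=2 ⇒ x=2/(-3/7)=-4.6667
Confirm numerically:
  x=-2.653: |R|=0.50910 <1
  x=-2.581: |R|=0.48553 <1
  x=-2.396: |R|=0.42232 <1
  x=-5.023: |R|=1.06271 >1
  x=-4.769: |R|=1.01856 >1
Interval (-4.6667, 0).

z* = -4.6667.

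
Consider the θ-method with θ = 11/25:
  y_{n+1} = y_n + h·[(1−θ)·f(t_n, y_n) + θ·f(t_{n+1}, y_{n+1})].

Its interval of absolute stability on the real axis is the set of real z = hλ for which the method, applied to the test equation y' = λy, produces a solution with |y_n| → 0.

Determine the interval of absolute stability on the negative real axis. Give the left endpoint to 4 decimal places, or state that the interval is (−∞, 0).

z∈(-16.6667,0).

On y'=λy, z=hλ:
  y_{n+1} = y_n + z·[14/25·y_n + 11/25·y_{n+1}] ⇒ (1 − 11/25z)y_{n+1} = (1 + 14/25z)y_n
  Hence R(z) = (1 + 14/25z)/(1 − 11/25z).

Need |R(x)|<1, x<0.
x=-1.09: |R|=0.2633
R=−1: 1+14/25x = −1+11/25x ⇒ -3/25x=2 ⇒ x=2/(-3/25)=-16.6667
Confirm numerically:
  x=-13.625: |R|=0.94782 <1
  x=-8.564: |R|=0.79608 <1
  x=-7.998: |R|=0.76981 <1
  x=-17.047: |R|=1.00537 >1
  x=-16.899: |R|=1.00331 >1
Interval (-16.6667, 0).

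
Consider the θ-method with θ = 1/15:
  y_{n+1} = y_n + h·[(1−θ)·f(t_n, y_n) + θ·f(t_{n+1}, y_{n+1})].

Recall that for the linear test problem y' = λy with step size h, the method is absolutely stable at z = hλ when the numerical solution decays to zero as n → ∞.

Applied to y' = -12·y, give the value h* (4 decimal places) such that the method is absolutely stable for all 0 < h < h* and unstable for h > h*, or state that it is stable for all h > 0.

(-2.3077,0); λ=-12 ⇒ h* = (30/13)/12 = 0.1923.

With y'=λy (z=hλ):
  y_{n+1} = y_n + z·[14/15·y_n + 1/15·y_{n+1}] ⇒ (1 − 1/15z)y_{n+1} = (1 + 14/15z)y_n
  R(z) = (1 + 14/15z)/(1 − 1/15z).

Need |R(x)|<1, x<0.
x=-1.59: |R|=0.4376
R=−1: 1+14/15x = −1+1/15x ⇒ -13/15x=2 ⇒ x=2/(-13/15)=-2.3077
Confirm numerically:
  x=-2.216: |R|=0.93076 <1
  x=-2.052: |R|=0.80507 <1
  x=-1.424: |R|=0.30054 <1
  x=-1.403: |R|=0.28300 <1
  x=-2.867: |R|=1.40695 >1
  x=-2.706: |R|=1.29244 >1
  x=-2.427: |R|=1.08900 >1
Interval (-2.3077, 0).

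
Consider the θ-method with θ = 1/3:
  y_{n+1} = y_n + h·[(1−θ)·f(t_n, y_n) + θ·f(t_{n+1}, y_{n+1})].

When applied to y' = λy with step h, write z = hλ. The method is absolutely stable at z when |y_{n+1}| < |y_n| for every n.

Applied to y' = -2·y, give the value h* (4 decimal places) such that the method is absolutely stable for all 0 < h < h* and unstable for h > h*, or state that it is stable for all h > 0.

Test eqn y'=λy, z=hλ:
  y_{n+1} = y_n + z·[2/3·y_n + 1/3·y_{n+1}] ⇒ (1 − 1/3z)y_{n+1} = (1 + 2/3z)y_n
  so R(z) = (1 + 2/3z)/(1 − 1/3z).

Boundary: |R(x)|=1, x<0.
x=-0.35: |R|=0.6866
R=−1: 1+2/3x = −1+1/3x ⇒ -1/3x=2 ⇒ x=2/(-1/3)=-6.0000
Confirm numerically:
  x=-5.127: |R|=0.89258 <1
  x=-4.272: |R|=0.76238 <1
  x=-3.880: |R|=0.69186 <1
  x=-6.438: |R|=1.04641 >1
  x=-6.425: |R|=1.04509 >1
  x=-6.206: |R|=1.02238 >1
So |R|<1 on (-6.0000, 0).

(-6.0000,0); λ=-2 ⇒ h* = (6)/2 = 3.0000.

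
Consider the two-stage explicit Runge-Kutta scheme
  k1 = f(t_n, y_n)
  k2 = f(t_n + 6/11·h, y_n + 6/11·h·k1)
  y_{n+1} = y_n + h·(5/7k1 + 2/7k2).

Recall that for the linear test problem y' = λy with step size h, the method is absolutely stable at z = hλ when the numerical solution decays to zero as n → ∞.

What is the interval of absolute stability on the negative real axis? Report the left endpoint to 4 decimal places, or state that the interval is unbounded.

(-6.4167, 0).

With y'=λy (z=hλ):
  k1=λy_n ⇒ h·k1=z·y_n;  k2=λ(1+6/11z)y_n ⇒ h·k2=z(1+6/11z)y_n
  y_{n+1}/y_n = 1 + 5/7z + 2/7z(1+6/11z) = 1 + z + 12/77z²
  so R(z) = 1 + z + 12/77z².

Need |R(x)|<1, x<0.
x=-1.04: |R|=0.1286
R=1: x+12/77x²=0 ⇒ x=−77/12=-6.4167; min R=1−1/(4·12/77)=-0.6042>−1
Confirm numerically:
  x=-5.515: |R|=0.22504 <1
  x=-4.635: |R|=0.28696 <1
  x=-4.293: |R|=0.42082 <1
  x=-6.971: |R|=1.60222 >1
  x=-6.581: |R|=1.16854 >1
Interval (-6.4167, 0).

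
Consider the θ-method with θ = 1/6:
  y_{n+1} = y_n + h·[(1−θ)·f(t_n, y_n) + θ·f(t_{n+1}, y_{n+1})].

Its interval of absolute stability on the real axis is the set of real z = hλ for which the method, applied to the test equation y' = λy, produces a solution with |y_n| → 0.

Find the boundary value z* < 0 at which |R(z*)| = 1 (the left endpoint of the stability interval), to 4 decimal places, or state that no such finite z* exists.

z* = -3.0000.

On y'=λy, z=hλ:
  y_{n+1} = y_n + z·[5/6·y_n + 1/6·y_{n+1}] ⇒ (1 − 1/6z)y_{n+1} = (1 + 5/6z)y_n
  so R(z) = (1 + 5/6z)/(1 − 1/6z).

Need |R(x)|<1, x<0.
x=-0.74: |R|=0.3412
R=−1: 1+5/6x = −1+1/6x ⇒ -2/3x=2 ⇒ x=2/(-2/3)=-3.0000
Confirm numerically:
  x=-2.908: |R|=0.95869 <1
  x=-2.707: |R|=0.86540 <1
  x=-2.242: |R|=0.63213 <1
  x=-2.096: |R|=0.55336 <1
  x=-3.262: |R|=1.11315 >1
  x=-3.130: |R|=1.05696 >1
Stable set (-3.0000, 0).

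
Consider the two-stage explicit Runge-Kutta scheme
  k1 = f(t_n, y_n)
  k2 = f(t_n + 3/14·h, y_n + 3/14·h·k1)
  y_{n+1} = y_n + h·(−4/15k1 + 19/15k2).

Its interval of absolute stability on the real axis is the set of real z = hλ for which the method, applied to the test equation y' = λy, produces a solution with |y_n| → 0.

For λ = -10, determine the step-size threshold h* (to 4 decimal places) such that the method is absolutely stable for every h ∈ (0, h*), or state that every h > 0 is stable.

(-3.6842,0); λ=-10 ⇒ h* = (70/19)/10 = 0.3684.

Set f=λy, z=hλ:
  k1=λy_n ⇒ h·k1=z·y_n;  k2=λ(1+3/14z)y_n ⇒ h·k2=z(1+3/14z)y_n
  y_{n+1}/y_n = 1 − 4/15z + 19/15z(1+3/14z) = 1 + z + 19/70z²
  R(z) = 1 + z + 19/70z².

Need |R(x)|<1, x<0.
x=-0.66: |R|=0.4582
R=1: x+19/70x²=0 ⇒ x=−70/19=-3.6842; min R=1−1/(4·19/70)=0.0789>−1
Confirm numerically:
  x=-3.566: |R|=0.88558 <1
  x=-2.536: |R|=0.20964 <1
  x=-2.040: |R|=0.08958 <1
  x=-1.740: |R|=0.08178 <1
  x=-3.899: |R|=1.22731 >1
  x=-3.738: |R|=1.05457 >1
Interval (-3.6842, 0).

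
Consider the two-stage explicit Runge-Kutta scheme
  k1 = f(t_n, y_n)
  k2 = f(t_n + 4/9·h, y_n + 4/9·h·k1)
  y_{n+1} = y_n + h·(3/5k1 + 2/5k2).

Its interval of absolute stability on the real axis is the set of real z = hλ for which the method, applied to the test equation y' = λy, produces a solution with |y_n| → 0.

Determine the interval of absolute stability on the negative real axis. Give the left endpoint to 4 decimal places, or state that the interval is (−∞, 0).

With y'=λy (z=hλ):
  k1=λy_n ⇒ h·k1=z·y_n;  k2=λ(1+4/9z)y_n ⇒ h·k2=z(1+4/9z)y_n
  y_{n+1}/y_n = 1 + 3/5z + 2/5z(1+4/9z) = 1 + z + 8/45z²
  ⇒ R(z) = 1 + z + 8/45z².

Boundary: |R(x)|=1, x<0.
x=-1.37: |R|=0.0363
R=1: x+8/45x²=0 ⇒ x=−45/8=-5.6250; min R=1−1/(4·8/45)=-0.4062>−1
Confirm numerically:
  x=-4.154: |R|=0.08632 <1
  x=-3.660: |R|=0.27856 <1
  x=-3.605: |R|=0.29460 <1
  x=-2.807: |R|=0.40624 <1
  x=-6.090: |R|=1.50344 >1
  x=-6.059: |R|=1.46749 >1
  x=-5.722: |R|=1.09867 >1
Interval (-5.6250, 0).

(-5.6250, 0).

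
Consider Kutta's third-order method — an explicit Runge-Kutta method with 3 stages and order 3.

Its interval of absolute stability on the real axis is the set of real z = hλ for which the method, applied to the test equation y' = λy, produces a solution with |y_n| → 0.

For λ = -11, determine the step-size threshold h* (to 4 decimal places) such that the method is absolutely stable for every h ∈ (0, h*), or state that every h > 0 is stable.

On y'=λy, z=hλ:
  order 3, 3-stage ⇒ R(z)=1+z+z^2/2+z^3/6
  (e.g. R(-1.76)=-0.11983, |R|=0.11983)

Solve |R(x)|<1 on ℝ⁻.
x=-1.76: |R|=0.1198
|R(-2.46)|=0.9154 |R(-2.08)|=0.4166 |R(-0.69)|=0.4933
Bisect:
  x_lo=-2.8926 |R|=1.7428  x_hi=-0.1145 |R|=0.8918
  mid=-1.50353 |R|=0.06029 →hi
  mid=-2.19805 |R|=0.55229 →hi
  mid=-2.54531 |R|=1.05435 →lo
  mid=-2.37168 |R|=0.78264 →hi
  mid=-2.45849 |R|=0.91300 →hi
  mid=-2.50190 |R|=0.98226 →hi
  mid=-2.52361 |R|=1.01795 →lo
  mid=-2.51275 |R|=1.00001 →lo
  mid=-2.50733 |R|=0.99111 →hi
  mid=-2.51004 |R|=0.99556 →hi
  ...
  [-2.51275,-2.51258] ⇒ x*=-2.5127
So |R|<1 on (-2.5127, 0).

(-2.5127,0); λ=-11 ⇒ h* = 0.2284.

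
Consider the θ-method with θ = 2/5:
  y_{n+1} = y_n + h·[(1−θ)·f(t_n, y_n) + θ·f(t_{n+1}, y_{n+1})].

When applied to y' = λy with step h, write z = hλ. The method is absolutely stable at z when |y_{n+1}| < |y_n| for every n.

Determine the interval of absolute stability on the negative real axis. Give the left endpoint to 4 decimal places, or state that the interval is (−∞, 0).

z∈(-10.0000,0).

Set f=λy, z=hλ:
  y_{n+1} = y_n + z·[3/5·y_n + 2/5·y_{n+1}] ⇒ (1 − 2/5z)y_{n+1} = (1 + 3/5z)y_n
  R(z) = (1 + 3/5z)/(1 − 2/5z).

Need |R(x)|<1, x<0.
x=-1.59: |R|=0.0281
R=−1: 1+3/5x = −1+2/5x ⇒ -1/5x=2 ⇒ x=2/(-1/5)=-10.0000
Confirm numerically:
  x=-6.197: |R|=0.78136 <1
  x=-6.076: |R|=0.77122 <1
  x=-5.437: |R|=0.71255 <1
  x=-10.479: |R|=1.01845 >1
  x=-10.253: |R|=1.00992 >1
  x=-10.121: |R|=1.00479 >1
So |R|<1 on (-10.0000, 0).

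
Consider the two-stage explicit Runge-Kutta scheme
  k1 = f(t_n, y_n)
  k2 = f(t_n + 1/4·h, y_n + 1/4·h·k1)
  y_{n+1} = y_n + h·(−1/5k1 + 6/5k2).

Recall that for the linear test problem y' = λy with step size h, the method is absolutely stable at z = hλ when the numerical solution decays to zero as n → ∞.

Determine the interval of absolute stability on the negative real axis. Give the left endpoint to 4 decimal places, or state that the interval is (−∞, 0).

Set f=λy, z=hλ:
  k1=λy_n ⇒ h·k1=z·y_n;  k2=λ(1+1/4z)y_n ⇒ h·k2=z(1+1/4z)y_n
  y_{n+1}/y_n = 1 − 1/5z + 6/5z(1+1/4z) = 1 + z + 3/10z²
  ⇒ R(z) = 1 + z + 3/10z².

Need |R(x)|<1, x<0.
x=-1.07: |R|=0.2735
R=1: x+3/10x²=0 ⇒ x=−10/3=-3.3333; min R=1−1/(4·3/10)=0.1667>−1
Confirm numerically:
  x=-3.063: |R|=0.75159 <1
  x=-3.055: |R|=0.74491 <1
  x=-1.525: |R|=0.17269 <1
  x=-3.845: |R|=1.59021 >1
  x=-3.726: |R|=1.43892 >1
  x=-3.457: |R|=1.12825 >1
So |R|<1 on (-3.3333, 0).

(-3.3333, 0).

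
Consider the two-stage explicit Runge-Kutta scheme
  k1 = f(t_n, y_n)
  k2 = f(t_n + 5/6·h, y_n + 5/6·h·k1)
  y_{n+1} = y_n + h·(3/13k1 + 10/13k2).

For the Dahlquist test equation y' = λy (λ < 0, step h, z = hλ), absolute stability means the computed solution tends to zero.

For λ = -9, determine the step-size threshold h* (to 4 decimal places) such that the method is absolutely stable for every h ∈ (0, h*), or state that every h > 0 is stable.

With y'=λy (z=hλ):
  k1=λy_n ⇒ h·k1=z·y_n;  k2=λ(1+5/6z)y_n ⇒ h·k2=z(1+5/6z)y_n
  y_{n+1}/y_n = 1 + 3/13z + 10/13z(1+5/6z) = 1 + z + 25/39z²
  ⇒ R(z) = 1 + z + 25/39z².

Find x<0 with |R(x)|<1.
x=-0.53: |R|=0.6501
R=1: x+25/39x²=0 ⇒ x=−39/25=-1.5600; min R=1−1/(4·25/39)=0.6100>−1
Confirm numerically:
  x=-1.512: |R|=0.95348 <1
  x=-1.473: |R|=0.91785 <1
  x=-1.457: |R|=0.90380 <1
  x=-0.824: |R|=0.61124 <1
  x=-1.899: |R|=1.41267 >1
  x=-1.670: |R|=1.11776 >1
Interval (-1.5600, 0).

(-1.5600,0); λ=-9 ⇒ h* = (39/25)/9 = 0.1733.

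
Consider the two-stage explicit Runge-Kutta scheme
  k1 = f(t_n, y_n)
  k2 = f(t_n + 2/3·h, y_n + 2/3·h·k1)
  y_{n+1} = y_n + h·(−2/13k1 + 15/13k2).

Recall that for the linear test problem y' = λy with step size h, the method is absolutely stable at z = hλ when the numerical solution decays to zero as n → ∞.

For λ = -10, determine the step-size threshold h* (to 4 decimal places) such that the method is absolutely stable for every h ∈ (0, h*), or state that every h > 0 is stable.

With y'=λy (z=hλ):
  k1=λy_n ⇒ h·k1=z·y_n;  k2=λ(1+2/3z)y_n ⇒ h·k2=z(1+2/3z)y_n
  y_{n+1}/y_n = 1 − 2/13z + 15/13z(1+2/3z) = 1 + z + 10/13z²
  R(z) = 1 + z + 10/13z².

Solve |R(x)|<1 on ℝ⁻.
x=-1.78: |R|=1.6572
R=1: x+10/13x²=0 ⇒ x=−13/10=-1.3000; min R=1−1/(4·10/13)=0.6750>−1
Confirm numerically:
  x=-1.165: |R|=0.87902 <1
  x=-0.717: |R|=0.67845 <1
  x=-0.623: |R|=0.67556 <1
  x=-0.541: |R|=0.68414 <1
  x=-1.633: |R|=1.41830 >1
  x=-1.567: |R|=1.32184 >1
  x=-1.519: |R|=1.25589 >1
So |R|<1 on (-1.3000, 0).

(-1.3000,0); λ=-10 ⇒ h* = (13/10)/10 = 0.1300.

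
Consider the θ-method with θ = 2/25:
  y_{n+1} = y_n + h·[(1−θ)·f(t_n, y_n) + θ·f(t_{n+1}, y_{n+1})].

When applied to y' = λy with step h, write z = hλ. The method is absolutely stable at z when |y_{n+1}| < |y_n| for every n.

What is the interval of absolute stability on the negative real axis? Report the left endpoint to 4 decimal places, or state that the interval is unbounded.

With y'=λy (z=hλ):
  y_{n+1} = y_n + z·[23/25·y_n + 2/25·y_{n+1}] ⇒ (1 − 2/25z)y_{n+1} = (1 + 23/25z)y_n
  Hence R(z) = (1 + 23/25z)/(1 − 2/25z).

Need |R(x)|<1, x<0.
x=-0.37: |R|=0.6406
R=−1: 1+23/25x = −1+2/25x ⇒ -21/25x=2 ⇒ x=2/(-21/25)=-2.3810
Confirm numerically:
  x=-2.284: |R|=0.93114 <1
  x=-1.855: |R|=0.61529 <1
  x=-1.228: |R|=0.11815 <1
  x=-2.869: |R|=1.33343 >1
  x=-2.673: |R|=1.20210 >1
  x=-2.615: |R|=1.16259 >1
Stable set (-2.3810, 0).

(-2.3810, 0).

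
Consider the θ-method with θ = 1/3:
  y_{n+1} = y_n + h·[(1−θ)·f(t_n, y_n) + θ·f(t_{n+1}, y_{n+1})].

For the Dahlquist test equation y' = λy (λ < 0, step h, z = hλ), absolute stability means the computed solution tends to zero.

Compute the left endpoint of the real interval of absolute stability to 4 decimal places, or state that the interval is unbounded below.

Test eqn y'=λy, z=hλ:
  y_{n+1} = y_n + z·[2/3·y_n + 1/3·y_{n+1}] ⇒ (1 − 1/3z)y_{n+1} = (1 + 2/3z)y_n
  Hence R(z) = (1 + 2/3z)/(1 − 1/3z).

Need |R(x)|<1, x<0.
x=-1.56: |R|=0.0263
R=−1: 1+2/3x = −1+1/3x ⇒ -1/3x=2 ⇒ x=2/(-1/3)=-6.0000
Confirm numerically:
  x=-5.606: |R|=0.95422 <1
  x=-5.072: |R|=0.88503 <1
  x=-4.960: |R|=0.86935 <1
  x=-6.218: |R|=1.02365 >1
  x=-6.095: |R|=1.01045 >1
Stable set (-6.0000, 0).

z* = -6.0000.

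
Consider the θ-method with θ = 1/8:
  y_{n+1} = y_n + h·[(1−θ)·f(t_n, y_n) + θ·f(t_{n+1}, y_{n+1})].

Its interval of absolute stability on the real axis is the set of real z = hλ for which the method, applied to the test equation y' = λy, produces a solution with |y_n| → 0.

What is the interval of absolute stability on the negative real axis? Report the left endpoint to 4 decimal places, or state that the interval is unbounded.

(-2.6667, 0).

Test eqn y'=λy, z=hλ:
  y_{n+1} = y_n + z·[7/8·y_n + 1/8·y_{n+1}] ⇒ (1 − 1/8z)y_{n+1} = (1 + 7/8z)y_n
  R(z) = (1 + 7/8z)/(1 − 1/8z).

Need |R(x)|<1, x<0.
x=-0.46: |R|=0.5650
R=−1: 1+7/8x = −1+1/8x ⇒ -3/4x=2 ⇒ x=2/(-3/4)=-2.6667
Confirm numerically:
  x=-2.600: |R|=0.96226 <1
  x=-2.023: |R|=0.61469 <1
  x=-1.615: |R|=0.34373 <1
  x=-1.492: |R|=0.25748 <1
  x=-3.108: |R|=1.23839 >1
  x=-2.866: |R|=1.11007 >1
Stable set (-2.6667, 0).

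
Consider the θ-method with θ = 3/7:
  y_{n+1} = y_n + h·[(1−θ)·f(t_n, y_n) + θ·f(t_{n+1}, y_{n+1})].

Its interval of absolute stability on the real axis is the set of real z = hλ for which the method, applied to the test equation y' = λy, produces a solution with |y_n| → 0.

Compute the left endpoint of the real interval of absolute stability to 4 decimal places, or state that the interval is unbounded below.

z* = -14.0000.

Test eqn y'=λy, z=hλ:
  y_{n+1} = y_n + z·[4/7·y_n + 3/7·y_{n+1}] ⇒ (1 − 3/7z)y_{n+1} = (1 + 4/7z)y_n
  so R(z) = (1 + 4/7z)/(1 − 3/7z).

Find x<0 with |R(x)|<1.
x=-0.45: |R|=0.6228
R=−1: 1+4/7x = −1+3/7x ⇒ -1/7x=2 ⇒ x=2/(-1/7)=-14.0000
Confirm numerically:
  x=-13.749: |R|=0.99480 <1
  x=-13.418: |R|=0.98768 <1
  x=-7.246: |R|=0.76498 <1
  x=-14.431: |R|=1.00857 >1
  x=-14.261: |R|=1.00524 >1
  x=-14.085: |R|=1.00173 >1
So |R|<1 on (-14.0000, 0).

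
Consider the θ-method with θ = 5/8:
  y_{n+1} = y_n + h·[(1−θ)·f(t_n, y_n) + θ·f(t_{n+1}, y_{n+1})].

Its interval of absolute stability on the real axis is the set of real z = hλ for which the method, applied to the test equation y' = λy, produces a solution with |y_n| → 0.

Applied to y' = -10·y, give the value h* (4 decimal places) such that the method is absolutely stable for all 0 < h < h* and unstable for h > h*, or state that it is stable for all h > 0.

interval (−∞, 0). Any h>0 works for λ=-10.

With y'=λy (z=hλ):
  y_{n+1} = y_n + z·[3/8·y_n + 5/8·y_{n+1}] ⇒ (1 − 5/8z)y_{n+1} = (1 + 3/8z)y_n
  Hence R(z) = (1 + 3/8z)/(1 − 5/8z).

Find x<0 with |R(x)|<1.
x=-1.06: |R|=0.3624
x=-2: |R|=0.1111
x=-10: |R|=0.3793
x=-100: |R|=0.5748
θ=5/8≥1/2 ⇒ |1+3/8x|<|1−5/8x| ∀x<0 ⇒ interval (−∞,0).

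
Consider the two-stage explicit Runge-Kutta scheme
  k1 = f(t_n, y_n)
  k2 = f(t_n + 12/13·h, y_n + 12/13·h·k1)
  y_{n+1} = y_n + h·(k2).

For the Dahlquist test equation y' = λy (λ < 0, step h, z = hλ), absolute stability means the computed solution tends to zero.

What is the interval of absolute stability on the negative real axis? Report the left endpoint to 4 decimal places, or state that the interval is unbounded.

z∈(-1.0833,0).

With y'=λy (z=hλ):
  k1=λy_n ⇒ h·k1=z·y_n;  k2=λ(1+12/13z)y_n ⇒ h·k2=z(1+12/13z)y_n
  y_{n+1}/y_n = 1 + z(1+12/13z) = 1 + z + 12/13z²
  R(z) = 1 + z + 12/13z².

Boundary: |R(x)|=1, x<0.
x=-1.48: |R|=1.5419
R=1: x+12/13x²=0 ⇒ x=−13/12=-1.0833; min R=1−1/(4·12/13)=0.7292>−1
Confirm numerically:
  x=-0.653: |R|=0.74061 <1
  x=-0.576: |R|=0.73025 <1
  x=-0.527: |R|=0.72937 <1
  x=-1.573: |R|=1.71100 >1
  x=-1.479: |R|=1.54018 >1
  x=-1.351: |R|=1.33380 >1
Stable set (-1.0833, 0).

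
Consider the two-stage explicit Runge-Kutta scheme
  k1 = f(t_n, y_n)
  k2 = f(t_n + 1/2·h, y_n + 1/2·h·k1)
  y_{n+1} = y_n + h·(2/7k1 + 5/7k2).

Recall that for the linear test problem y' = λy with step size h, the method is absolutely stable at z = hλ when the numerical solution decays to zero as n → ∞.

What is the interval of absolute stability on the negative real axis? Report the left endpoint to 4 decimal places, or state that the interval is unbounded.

On y'=λy, z=hλ:
  k1=λy_n ⇒ h·k1=z·y_n;  k2=λ(1+1/2z)y_n ⇒ h·k2=z(1+1/2z)y_n
  y_{n+1}/y_n = 1 + 2/7z + 5/7z(1+1/2z) = 1 + z + 5/14z²
  R(z) = 1 + z + 5/14z².

Need |R(x)|<1, x<0.
x=-1.22: |R|=0.3116
R=1: x+5/14x²=0 ⇒ x=−14/5=-2.8000; min R=1−1/(4·5/14)=0.3000>−1
Confirm numerically:
  x=-2.498: |R|=0.73057 <1
  x=-2.273: |R|=0.57219 <1
  x=-1.227: |R|=0.31069 <1
  x=-3.203: |R|=1.46100 >1
  x=-3.025: |R|=1.24308 >1
  x=-2.923: |R|=1.12840 >1
So |R|<1 on (-2.8000, 0).

z∈(-2.8000,0).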